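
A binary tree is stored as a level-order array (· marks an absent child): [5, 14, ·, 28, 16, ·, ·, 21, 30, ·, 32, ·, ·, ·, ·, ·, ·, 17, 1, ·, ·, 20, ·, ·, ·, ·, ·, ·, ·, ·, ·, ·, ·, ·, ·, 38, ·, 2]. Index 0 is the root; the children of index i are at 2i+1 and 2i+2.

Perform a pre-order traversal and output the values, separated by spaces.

Pre-order visits the node, then its left subtree, then its right subtree.
Visit 5.
At 5: go left to 14.
  Visit 14.
  At 14: go left to 28.
    Visit 28.
    At 28: go left to 21.
      21 is a leaf — visit 21.
    At 28: go right to 30.
      Visit 30.
      At 30: go left to 17.
        Visit 17.
        At 17: go left to 38.
          38 is a leaf — visit 38.
        At 17: no right child.
      At 30: go right to 1.
        Visit 1.
        At 1: go left to 2.
          2 is a leaf — visit 2.
        At 1: no right child.
  At 14: go right to 16.
    Visit 16.
    At 16: no left child.
    At 16: go right to 32.
      Visit 32.
      At 32: go left to 20.
        20 is a leaf — visit 20.
      At 32: no right child.
At 5: no right child.

5 14 28 21 30 17 38 1 2 16 32 20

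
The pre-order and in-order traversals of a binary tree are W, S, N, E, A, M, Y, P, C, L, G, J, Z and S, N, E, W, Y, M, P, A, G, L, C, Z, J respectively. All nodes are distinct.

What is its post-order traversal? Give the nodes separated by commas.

The first element of pre-order is the root; it splits in-order into left and right subtrees.
Root W: left subtree has 3 nodes {S, N, E}, right has 9 {Y, M, P, A, G, L, C, Z, J}.
  Root S: left subtree has 0 nodes { }, right has 2 {N, E}.
    Root N: left subtree has 0 nodes { }, right has 1 {E}.
  Root A: left subtree has 3 nodes {Y, M, P}, right has 5 {G, L, C, Z, J}.
    Root M: left subtree has 1 node {Y}, right has 1 {P}.
    Root C: left subtree has 2 nodes {G, L}, right has 2 {Z, J}.
      Root L: left subtree has 1 node {G}, right has 0 { }.
      Root J: left subtree has 1 node {Z}, right has 0 { }.

E, N, S, Y, P, M, G, L, Z, J, C, A, W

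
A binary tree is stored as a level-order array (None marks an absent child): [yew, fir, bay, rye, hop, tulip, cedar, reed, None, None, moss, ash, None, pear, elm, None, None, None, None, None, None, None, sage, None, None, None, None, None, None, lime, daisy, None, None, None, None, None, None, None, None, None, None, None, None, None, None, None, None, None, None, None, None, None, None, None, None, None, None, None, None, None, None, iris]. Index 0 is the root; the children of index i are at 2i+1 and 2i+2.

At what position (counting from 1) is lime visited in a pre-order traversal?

Pre-order visits the node, then its left subtree, then its right subtree.
Visit yew.
At yew: go left to fir.
  Visit fir.
  At fir: go left to rye.
    Visit rye.
    At rye: go left to reed.
      reed is a leaf — visit reed.
    At rye: no right child.
  At fir: go right to hop.
    Visit hop.
    At hop: no left child.
    At hop: go right to moss.
      Visit moss.
      At moss: no left child.
      At moss: go right to sage.
        sage is a leaf — visit sage.
At yew: go right to bay.
  Visit bay.
  At bay: go left to tulip.
    Visit tulip.
    At tulip: go left to ash.
      ash is a leaf — visit ash.
    At tulip: no right child.
  At bay: go right to cedar.
    Visit cedar.
    At cedar: go left to pear.
      pear is a leaf — visit pear.
    At cedar: go right to elm.
      Visit elm.
      At elm: go left to lime.
        lime is a leaf — visit lime.
      At elm: go right to daisy.
        Visit daisy.
        At daisy: go left to iris.
          iris is a leaf — visit iris.
        At daisy: no right child.
Full pre-order sequence: yew, fir, rye, reed, hop, moss, sage, bay, tulip, ash, cedar, pear, elm, lime, daisy, iris.

14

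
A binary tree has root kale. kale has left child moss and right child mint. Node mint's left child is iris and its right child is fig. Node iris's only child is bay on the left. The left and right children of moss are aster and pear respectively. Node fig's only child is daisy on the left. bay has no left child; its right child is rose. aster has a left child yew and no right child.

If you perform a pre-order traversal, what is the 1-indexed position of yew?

4

Pre-order visits the node, then its left subtree, then its right subtree.
Visit kale.
At kale: go left to moss.
  Visit moss.
  At moss: go left to aster.
    Visit aster.
    At aster: go left to yew.
      yew is a leaf — visit yew.
    At aster: no right child.
  At moss: go right to pear.
    pear is a leaf — visit pear.
At kale: go right to mint.
  Visit mint.
  At mint: go left to iris.
    Visit iris.
    At iris: go left to bay.
      Visit bay.
      At bay: no left child.
      At bay: go right to rose.
        rose is a leaf — visit rose.
    At iris: no right child.
  At mint: go right to fig.
    Visit fig.
    At fig: go left to daisy.
      daisy is a leaf — visit daisy.
    At fig: no right child.
Full pre-order sequence: kale, moss, aster, yew, pear, mint, iris, bay, rose, fig, daisy.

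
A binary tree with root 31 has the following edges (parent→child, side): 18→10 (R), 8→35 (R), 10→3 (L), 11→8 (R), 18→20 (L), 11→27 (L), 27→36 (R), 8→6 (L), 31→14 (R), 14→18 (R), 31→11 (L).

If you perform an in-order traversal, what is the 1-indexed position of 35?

6

In-order visits the left subtree, then the node, then the right subtree.
At 31: go left to 11.
  At 11: go left to 27.
    At 27: no left child.
    Visit 27.
    At 27: go right to 36.
      36 is a leaf — visit 36.
  Visit 11.
  At 11: go right to 8.
    At 8: go left to 6.
      6 is a leaf — visit 6.
    Visit 8.
    At 8: go right to 35.
      35 is a leaf — visit 35.
Visit 31.
At 31: go right to 14.
  At 14: no left child.
  Visit 14.
  At 14: go right to 18.
    At 18: go left to 20.
      20 is a leaf — visit 20.
    Visit 18.
    At 18: go right to 10.
      At 10: go left to 3.
        3 is a leaf — visit 3.
      Visit 10.
      At 10: no right child.
Full in-order sequence: 27, 36, 11, 6, 8, 35, 31, 14, 20, 18, 3, 10.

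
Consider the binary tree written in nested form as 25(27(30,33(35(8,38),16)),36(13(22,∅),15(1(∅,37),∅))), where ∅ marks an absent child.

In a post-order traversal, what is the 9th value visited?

Post-order visits the left subtree, then the right subtree, then the node.
At 25: go left to 27.
  At 27: go left to 30.
    30 is a leaf — visit 30.
  At 27: go right to 33.
    At 33: go left to 35.
      At 35: go left to 8.
        8 is a leaf — visit 8.
      At 35: go right to 38.
        38 is a leaf — visit 38.
      Visit 35.
    At 33: go right to 16.
      16 is a leaf — visit 16.
    Visit 33.
  Visit 27.
At 25: go right to 36.
  At 36: go left to 13.
    At 13: go left to 22.
      22 is a leaf — visit 22.
    At 13: no right child.
    Visit 13.
  At 36: go right to 15.
    At 15: go left to 1.
      At 1: no left child.
      At 1: go right to 37.
        37 is a leaf — visit 37.
      Visit 1.
    At 15: no right child.
    Visit 15.
  Visit 36.
Visit 25.
Full post-order sequence: 30, 8, 38, 35, 16, 33, 27, 22, 13, 37, 1, 15, 36, 25.

13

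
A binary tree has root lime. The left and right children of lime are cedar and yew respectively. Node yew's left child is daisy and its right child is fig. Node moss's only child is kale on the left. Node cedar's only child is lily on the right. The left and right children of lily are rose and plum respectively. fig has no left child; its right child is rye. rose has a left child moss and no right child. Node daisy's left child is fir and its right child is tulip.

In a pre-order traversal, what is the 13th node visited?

rye

Pre-order visits the node, then its left subtree, then its right subtree.
Visit lime.
At lime: go left to cedar.
  Visit cedar.
  At cedar: no left child.
  At cedar: go right to lily.
    Visit lily.
    At lily: go left to rose.
      Visit rose.
      At rose: go left to moss.
        Visit moss.
        At moss: go left to kale.
          kale is a leaf — visit kale.
        At moss: no right child.
      At rose: no right child.
    At lily: go right to plum.
      plum is a leaf — visit plum.
At lime: go right to yew.
  Visit yew.
  At yew: go left to daisy.
    Visit daisy.
    At daisy: go left to fir.
      fir is a leaf — visit fir.
    At daisy: go right to tulip.
      tulip is a leaf — visit tulip.
  At yew: go right to fig.
    Visit fig.
    At fig: no left child.
    At fig: go right to rye.
      rye is a leaf — visit rye.
Full pre-order sequence: lime, cedar, lily, rose, moss, kale, plum, yew, daisy, fir, tulip, fig, rye.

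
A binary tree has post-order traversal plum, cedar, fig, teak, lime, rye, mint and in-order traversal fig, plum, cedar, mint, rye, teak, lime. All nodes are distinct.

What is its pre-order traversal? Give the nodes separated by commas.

The last element of post-order is the root; it splits in-order into left and right subtrees.
Root mint: left subtree has 3 nodes {fig, plum, cedar}, right has 3 {rye, teak, lime}.
  Root fig: left subtree has 0 nodes { }, right has 2 {plum, cedar}.
    Root cedar: left subtree has 1 node {plum}, right has 0 { }.
  Root rye: left subtree has 0 nodes { }, right has 2 {teak, lime}.
    Root lime: left subtree has 1 node {teak}, right has 0 { }.

mint, fig, cedar, plum, rye, lime, teak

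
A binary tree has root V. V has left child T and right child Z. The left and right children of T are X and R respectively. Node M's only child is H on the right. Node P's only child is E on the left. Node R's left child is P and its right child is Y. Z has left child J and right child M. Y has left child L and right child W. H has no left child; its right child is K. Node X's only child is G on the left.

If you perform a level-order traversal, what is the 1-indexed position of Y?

Level-order visits nodes level by level from the root, left to right within each level.
Level 0: V
Level 1: T, Z
Level 2: X, R, J, M
Level 3: G, P, Y, H
Level 4: E, L, W, K
Full level-order sequence: V, T, Z, X, R, J, M, G, P, Y, H, E, L, W, K.

10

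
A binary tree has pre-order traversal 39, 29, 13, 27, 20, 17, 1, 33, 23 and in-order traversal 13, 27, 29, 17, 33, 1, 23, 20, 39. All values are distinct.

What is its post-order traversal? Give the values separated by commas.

27, 13, 33, 23, 1, 17, 20, 29, 39

The first element of pre-order is the root; it splits in-order into left and right subtrees.
Root 39: left subtree has 8 nodes {13, 27, 29, 17, 33, 1, 23, 20}, right has 0 { }.
  Root 29: left subtree has 2 nodes {13, 27}, right has 5 {17, 33, 1, 23, 20}.
    Root 13: left subtree has 0 nodes { }, right has 1 {27}.
    Root 20: left subtree has 4 nodes {17, 33, 1, 23}, right has 0 { }.
      Root 17: left subtree has 0 nodes { }, right has 3 {33, 1, 23}.
        Root 1: left subtree has 1 node {33}, right has 1 {23}.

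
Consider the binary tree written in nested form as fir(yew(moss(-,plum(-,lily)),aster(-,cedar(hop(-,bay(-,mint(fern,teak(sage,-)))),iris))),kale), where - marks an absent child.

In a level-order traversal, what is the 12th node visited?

mint

Level-order visits nodes level by level from the root, left to right within each level.
Level 0: fir
Level 1: yew, kale
Level 2: moss, aster
Level 3: plum, cedar
Level 4: lily, hop, iris
Level 5: bay
Level 6: mint
Level 7: fern, teak
Level 8: sage
Full level-order sequence: fir, yew, kale, moss, aster, plum, cedar, lily, hop, iris, bay, mint, fern, teak, sage.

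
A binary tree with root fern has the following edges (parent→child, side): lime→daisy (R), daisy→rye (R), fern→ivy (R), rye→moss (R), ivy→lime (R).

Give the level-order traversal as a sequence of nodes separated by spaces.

fern ivy lime daisy rye moss

Level-order visits nodes level by level from the root, left to right within each level.
Level 0: fern
Level 1: ivy
Level 2: lime
Level 3: daisy
Level 4: rye
Level 5: moss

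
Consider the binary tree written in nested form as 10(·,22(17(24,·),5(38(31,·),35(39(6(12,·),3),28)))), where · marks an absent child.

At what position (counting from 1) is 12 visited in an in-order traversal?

In-order visits the left subtree, then the node, then the right subtree.
At 10: no left child.
Visit 10.
At 10: go right to 22.
  At 22: go left to 17.
    At 17: go left to 24.
      24 is a leaf — visit 24.
    Visit 17.
    At 17: no right child.
  Visit 22.
  At 22: go right to 5.
    At 5: go left to 38.
      At 38: go left to 31.
        31 is a leaf — visit 31.
      Visit 38.
      At 38: no right child.
    Visit 5.
    At 5: go right to 35.
      At 35: go left to 39.
        At 39: go left to 6.
          At 6: go left to 12.
            12 is a leaf — visit 12.
          Visit 6.
          At 6: no right child.
        Visit 39.
        At 39: go right to 3.
          3 is a leaf — visit 3.
      Visit 35.
      At 35: go right to 28.
        28 is a leaf — visit 28.
Full in-order sequence: 10, 24, 17, 22, 31, 38, 5, 12, 6, 39, 3, 35, 28.

8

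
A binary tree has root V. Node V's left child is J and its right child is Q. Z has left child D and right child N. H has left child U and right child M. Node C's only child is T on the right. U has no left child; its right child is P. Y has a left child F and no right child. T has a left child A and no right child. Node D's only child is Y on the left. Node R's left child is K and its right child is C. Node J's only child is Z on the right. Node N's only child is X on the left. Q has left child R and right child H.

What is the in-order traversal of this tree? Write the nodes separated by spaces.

In-order visits the left subtree, then the node, then the right subtree.
At V: go left to J.
  At J: no left child.
  Visit J.
  At J: go right to Z.
    At Z: go left to D.
      At D: go left to Y.
        At Y: go left to F.
          F is a leaf — visit F.
        Visit Y.
        At Y: no right child.
      Visit D.
      At D: no right child.
    Visit Z.
    At Z: go right to N.
      At N: go left to X.
        X is a leaf — visit X.
      Visit N.
      At N: no right child.
Visit V.
At V: go right to Q.
  At Q: go left to R.
    At R: go left to K.
      K is a leaf — visit K.
    Visit R.
    At R: go right to C.
      At C: no left child.
      Visit C.
      At C: go right to T.
        At T: go left to A.
          A is a leaf — visit A.
        Visit T.
        At T: no right child.
  Visit Q.
  At Q: go right to H.
    At H: go left to U.
      At U: no left child.
      Visit U.
      At U: go right to P.
        P is a leaf — visit P.
    Visit H.
    At H: go right to M.
      M is a leaf — visit M.

J F Y D Z X N V K R C A T Q U P H M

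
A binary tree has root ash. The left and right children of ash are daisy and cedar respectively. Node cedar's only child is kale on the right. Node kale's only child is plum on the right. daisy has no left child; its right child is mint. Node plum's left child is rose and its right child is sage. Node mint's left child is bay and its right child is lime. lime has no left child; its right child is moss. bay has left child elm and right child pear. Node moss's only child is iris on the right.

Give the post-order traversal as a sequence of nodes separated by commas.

elm, pear, bay, iris, moss, lime, mint, daisy, rose, sage, plum, kale, cedar, ash

Post-order visits the left subtree, then the right subtree, then the node.
At ash: go left to daisy.
  At daisy: no left child.
  At daisy: go right to mint.
    At mint: go left to bay.
      At bay: go left to elm.
        elm is a leaf — visit elm.
      At bay: go right to pear.
        pear is a leaf — visit pear.
      Visit bay.
    At mint: go right to lime.
      At lime: no left child.
      At lime: go right to moss.
        At moss: no left child.
        At moss: go right to iris.
          iris is a leaf — visit iris.
        Visit moss.
      Visit lime.
    Visit mint.
  Visit daisy.
At ash: go right to cedar.
  At cedar: no left child.
  At cedar: go right to kale.
    At kale: no left child.
    At kale: go right to plum.
      At plum: go left to rose.
        rose is a leaf — visit rose.
      At plum: go right to sage.
        sage is a leaf — visit sage.
      Visit plum.
    Visit kale.
  Visit cedar.
Visit ash.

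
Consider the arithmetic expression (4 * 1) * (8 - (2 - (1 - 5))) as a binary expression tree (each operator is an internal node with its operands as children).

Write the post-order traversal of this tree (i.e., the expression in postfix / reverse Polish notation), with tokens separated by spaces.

4 1 * 8 2 1 5 - - - *

Post-order on an expression tree gives postfix notation: for each operator, emit left operand, right operand, then the operator.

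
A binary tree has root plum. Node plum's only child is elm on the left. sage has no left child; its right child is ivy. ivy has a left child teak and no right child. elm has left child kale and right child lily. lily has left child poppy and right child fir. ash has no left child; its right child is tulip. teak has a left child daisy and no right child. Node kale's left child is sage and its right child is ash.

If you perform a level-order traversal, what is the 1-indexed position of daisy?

Level-order visits nodes level by level from the root, left to right within each level.
Level 0: plum
Level 1: elm
Level 2: kale, lily
Level 3: sage, ash, poppy, fir
Level 4: ivy, tulip
Level 5: teak
Level 6: daisy
Full level-order sequence: plum, elm, kale, lily, sage, ash, poppy, fir, ivy, tulip, teak, daisy.

12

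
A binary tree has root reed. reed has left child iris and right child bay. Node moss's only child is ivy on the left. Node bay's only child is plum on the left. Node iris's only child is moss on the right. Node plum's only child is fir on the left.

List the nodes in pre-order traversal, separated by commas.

reed, iris, moss, ivy, bay, plum, fir

Pre-order visits the node, then its left subtree, then its right subtree.
Visit reed.
At reed: go left to iris.
  Visit iris.
  At iris: no left child.
  At iris: go right to moss.
    Visit moss.
    At moss: go left to ivy.
      ivy is a leaf — visit ivy.
    At moss: no right child.
At reed: go right to bay.
  Visit bay.
  At bay: go left to plum.
    Visit plum.
    At plum: go left to fir.
      fir is a leaf — visit fir.
    At plum: no right child.
  At bay: no right child.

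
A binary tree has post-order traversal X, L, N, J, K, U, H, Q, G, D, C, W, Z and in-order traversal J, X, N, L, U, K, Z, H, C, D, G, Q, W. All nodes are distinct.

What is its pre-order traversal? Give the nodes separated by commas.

Z, U, J, N, X, L, K, W, C, H, D, G, Q

The last element of post-order is the root; it splits in-order into left and right subtrees.
Root Z: left subtree has 6 nodes {J, X, N, L, U, K}, right has 6 {H, C, D, G, Q, W}.
  Root U: left subtree has 4 nodes {J, X, N, L}, right has 1 {K}.
    Root J: left subtree has 0 nodes { }, right has 3 {X, N, L}.
      Root N: left subtree has 1 node {X}, right has 1 {L}.
  Root W: left subtree has 5 nodes {H, C, D, G, Q}, right has 0 { }.
    Root C: left subtree has 1 node {H}, right has 3 {D, G, Q}.
      Root D: left subtree has 0 nodes { }, right has 2 {G, Q}.
        Root G: left subtree has 0 nodes { }, right has 1 {Q}.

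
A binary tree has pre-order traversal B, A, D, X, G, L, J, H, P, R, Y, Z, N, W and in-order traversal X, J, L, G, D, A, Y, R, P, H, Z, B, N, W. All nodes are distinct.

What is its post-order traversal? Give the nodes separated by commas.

The first element of pre-order is the root; it splits in-order into left and right subtrees.
Root B: left subtree has 11 nodes {X, J, L, G, D, A, Y, R, P, H, Z}, right has 2 {N, W}.
  Root A: left subtree has 5 nodes {X, J, L, G, D}, right has 5 {Y, R, P, H, Z}.
    Root D: left subtree has 4 nodes {X, J, L, G}, right has 0 { }.
      Root X: left subtree has 0 nodes { }, right has 3 {J, L, G}.
        Root G: left subtree has 2 nodes {J, L}, right has 0 { }.
          Root L: left subtree has 1 node {J}, right has 0 { }.
    Root H: left subtree has 3 nodes {Y, R, P}, right has 1 {Z}.
      Root P: left subtree has 2 nodes {Y, R}, right has 0 { }.
        Root R: left subtree has 1 node {Y}, right has 0 { }.
  Root N: left subtree has 0 nodes { }, right has 1 {W}.

J, L, G, X, D, Y, R, P, Z, H, A, W, N, B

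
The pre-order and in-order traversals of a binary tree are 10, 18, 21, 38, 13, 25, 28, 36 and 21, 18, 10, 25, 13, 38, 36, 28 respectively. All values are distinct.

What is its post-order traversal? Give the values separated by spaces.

The first element of pre-order is the root; it splits in-order into left and right subtrees.
Root 10: left subtree has 2 nodes {21, 18}, right has 5 {25, 13, 38, 36, 28}.
  Root 18: left subtree has 1 node {21}, right has 0 { }.
  Root 38: left subtree has 2 nodes {25, 13}, right has 2 {36, 28}.
    Root 13: left subtree has 1 node {25}, right has 0 { }.
    Root 28: left subtree has 1 node {36}, right has 0 { }.

21 18 25 13 36 28 38 10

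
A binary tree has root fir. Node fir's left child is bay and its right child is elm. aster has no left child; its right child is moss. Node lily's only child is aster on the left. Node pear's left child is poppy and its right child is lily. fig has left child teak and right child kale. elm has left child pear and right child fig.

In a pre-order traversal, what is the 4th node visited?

pear

Pre-order visits the node, then its left subtree, then its right subtree.
Visit fir.
At fir: go left to bay.
  bay is a leaf — visit bay.
At fir: go right to elm.
  Visit elm.
  At elm: go left to pear.
    Visit pear.
    At pear: go left to poppy.
      poppy is a leaf — visit poppy.
    At pear: go right to lily.
      Visit lily.
      At lily: go left to aster.
        Visit aster.
        At aster: no left child.
        At aster: go right to moss.
          moss is a leaf — visit moss.
      At lily: no right child.
  At elm: go right to fig.
    Visit fig.
    At fig: go left to teak.
      teak is a leaf — visit teak.
    At fig: go right to kale.
      kale is a leaf — visit kale.
Full pre-order sequence: fir, bay, elm, pear, poppy, lily, aster, moss, fig, teak, kale.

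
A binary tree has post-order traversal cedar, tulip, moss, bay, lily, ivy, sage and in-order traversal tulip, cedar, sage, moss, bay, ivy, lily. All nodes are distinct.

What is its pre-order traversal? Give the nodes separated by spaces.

sage tulip cedar ivy bay moss lily

The last element of post-order is the root; it splits in-order into left and right subtrees.
Root sage: left subtree has 2 nodes {tulip, cedar}, right has 4 {moss, bay, ivy, lily}.
  Root tulip: left subtree has 0 nodes { }, right has 1 {cedar}.
  Root ivy: left subtree has 2 nodes {moss, bay}, right has 1 {lily}.
    Root bay: left subtree has 1 node {moss}, right has 0 { }.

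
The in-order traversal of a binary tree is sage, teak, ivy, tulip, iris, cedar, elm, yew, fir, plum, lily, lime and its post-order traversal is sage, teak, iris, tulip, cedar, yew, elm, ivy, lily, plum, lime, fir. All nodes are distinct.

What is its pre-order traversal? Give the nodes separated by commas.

fir, ivy, teak, sage, elm, cedar, tulip, iris, yew, lime, plum, lily

The last element of post-order is the root; it splits in-order into left and right subtrees.
Root fir: left subtree has 8 nodes {sage, teak, ivy, tulip, iris, cedar, elm, yew}, right has 3 {plum, lily, lime}.
  Root ivy: left subtree has 2 nodes {sage, teak}, right has 5 {tulip, iris, cedar, elm, yew}.
    Root teak: left subtree has 1 node {sage}, right has 0 { }.
    Root elm: left subtree has 3 nodes {tulip, iris, cedar}, right has 1 {yew}.
      Root cedar: left subtree has 2 nodes {tulip, iris}, right has 0 { }.
        Root tulip: left subtree has 0 nodes { }, right has 1 {iris}.
  Root lime: left subtree has 2 nodes {plum, lily}, right has 0 { }.
    Root plum: left subtree has 0 nodes { }, right has 1 {lily}.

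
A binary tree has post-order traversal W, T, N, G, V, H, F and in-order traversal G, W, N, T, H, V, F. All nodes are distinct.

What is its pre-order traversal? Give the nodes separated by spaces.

The last element of post-order is the root; it splits in-order into left and right subtrees.
Root F: left subtree has 6 nodes {G, W, N, T, H, V}, right has 0 { }.
  Root H: left subtree has 4 nodes {G, W, N, T}, right has 1 {V}.
    Root G: left subtree has 0 nodes { }, right has 3 {W, N, T}.
      Root N: left subtree has 1 node {W}, right has 1 {T}.

F H G N W T V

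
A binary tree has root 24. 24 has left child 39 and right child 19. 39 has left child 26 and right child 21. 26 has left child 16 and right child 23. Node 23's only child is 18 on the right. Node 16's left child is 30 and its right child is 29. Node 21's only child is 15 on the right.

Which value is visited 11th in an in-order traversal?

19

In-order visits the left subtree, then the node, then the right subtree.
At 24: go left to 39.
  At 39: go left to 26.
    At 26: go left to 16.
      At 16: go left to 30.
        30 is a leaf — visit 30.
      Visit 16.
      At 16: go right to 29.
        29 is a leaf — visit 29.
    Visit 26.
    At 26: go right to 23.
      At 23: no left child.
      Visit 23.
      At 23: go right to 18.
        18 is a leaf — visit 18.
  Visit 39.
  At 39: go right to 21.
    At 21: no left child.
    Visit 21.
    At 21: go right to 15.
      15 is a leaf — visit 15.
Visit 24.
At 24: go right to 19.
  19 is a leaf — visit 19.
Full in-order sequence: 30, 16, 29, 26, 23, 18, 39, 21, 15, 24, 19.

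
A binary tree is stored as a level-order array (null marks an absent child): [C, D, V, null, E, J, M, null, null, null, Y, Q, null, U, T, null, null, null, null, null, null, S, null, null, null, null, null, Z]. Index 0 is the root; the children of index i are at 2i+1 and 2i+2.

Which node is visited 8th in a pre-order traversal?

Q

Pre-order visits the node, then its left subtree, then its right subtree.
Visit C.
At C: go left to D.
  Visit D.
  At D: no left child.
  At D: go right to E.
    Visit E.
    At E: no left child.
    At E: go right to Y.
      Visit Y.
      At Y: go left to S.
        S is a leaf — visit S.
      At Y: no right child.
At C: go right to V.
  Visit V.
  At V: go left to J.
    Visit J.
    At J: go left to Q.
      Q is a leaf — visit Q.
    At J: no right child.
  At V: go right to M.
    Visit M.
    At M: go left to U.
      Visit U.
      At U: go left to Z.
        Z is a leaf — visit Z.
      At U: no right child.
    At M: go right to T.
      T is a leaf — visit T.
Full pre-order sequence: C, D, E, Y, S, V, J, Q, M, U, Z, T.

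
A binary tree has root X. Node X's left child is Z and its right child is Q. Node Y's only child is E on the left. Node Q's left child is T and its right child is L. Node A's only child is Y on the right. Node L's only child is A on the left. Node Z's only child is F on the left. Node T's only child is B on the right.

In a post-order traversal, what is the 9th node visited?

Post-order visits the left subtree, then the right subtree, then the node.
At X: go left to Z.
  At Z: go left to F.
    F is a leaf — visit F.
  At Z: no right child.
  Visit Z.
At X: go right to Q.
  At Q: go left to T.
    At T: no left child.
    At T: go right to B.
      B is a leaf — visit B.
    Visit T.
  At Q: go right to L.
    At L: go left to A.
      At A: no left child.
      At A: go right to Y.
        At Y: go left to E.
          E is a leaf — visit E.
        At Y: no right child.
        Visit Y.
      Visit A.
    At L: no right child.
    Visit L.
  Visit Q.
Visit X.
Full post-order sequence: F, Z, B, T, E, Y, A, L, Q, X.

Q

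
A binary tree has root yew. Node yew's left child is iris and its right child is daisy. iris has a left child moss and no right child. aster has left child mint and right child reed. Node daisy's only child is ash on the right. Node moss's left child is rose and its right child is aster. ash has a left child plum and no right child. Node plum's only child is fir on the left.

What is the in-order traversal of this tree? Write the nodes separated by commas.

In-order visits the left subtree, then the node, then the right subtree.
At yew: go left to iris.
  At iris: go left to moss.
    At moss: go left to rose.
      rose is a leaf — visit rose.
    Visit moss.
    At moss: go right to aster.
      At aster: go left to mint.
        mint is a leaf — visit mint.
      Visit aster.
      At aster: go right to reed.
        reed is a leaf — visit reed.
  Visit iris.
  At iris: no right child.
Visit yew.
At yew: go right to daisy.
  At daisy: no left child.
  Visit daisy.
  At daisy: go right to ash.
    At ash: go left to plum.
      At plum: go left to fir.
        fir is a leaf — visit fir.
      Visit plum.
      At plum: no right child.
    Visit ash.
    At ash: no right child.

rose, moss, mint, aster, reed, iris, yew, daisy, fir, plum, ash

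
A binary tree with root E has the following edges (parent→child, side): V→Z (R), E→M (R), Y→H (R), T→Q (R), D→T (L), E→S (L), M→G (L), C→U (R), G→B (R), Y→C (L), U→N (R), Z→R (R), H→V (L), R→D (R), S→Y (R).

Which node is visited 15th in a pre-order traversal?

Pre-order visits the node, then its left subtree, then its right subtree.
Visit E.
At E: go left to S.
  Visit S.
  At S: no left child.
  At S: go right to Y.
    Visit Y.
    At Y: go left to C.
      Visit C.
      At C: no left child.
      At C: go right to U.
        Visit U.
        At U: no left child.
        At U: go right to N.
          N is a leaf — visit N.
    At Y: go right to H.
      Visit H.
      At H: go left to V.
        Visit V.
        At V: no left child.
        At V: go right to Z.
          Visit Z.
          At Z: no left child.
          At Z: go right to R.
            Visit R.
            At R: no left child.
            At R: go right to D.
              Visit D.
              At D: go left to T.
                Visit T.
                At T: no left child.
                At T: go right to Q.
                  Q is a leaf — visit Q.
              At D: no right child.
      At H: no right child.
At E: go right to M.
  Visit M.
  At M: go left to G.
    Visit G.
    At G: no left child.
    At G: go right to B.
      B is a leaf — visit B.
  At M: no right child.
Full pre-order sequence: E, S, Y, C, U, N, H, V, Z, R, D, T, Q, M, G, B.

G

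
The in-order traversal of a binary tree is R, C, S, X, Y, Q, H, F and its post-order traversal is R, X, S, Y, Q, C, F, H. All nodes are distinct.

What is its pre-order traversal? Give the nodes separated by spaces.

H C R Q Y S X F

The last element of post-order is the root; it splits in-order into left and right subtrees.
Root H: left subtree has 6 nodes {R, C, S, X, Y, Q}, right has 1 {F}.
  Root C: left subtree has 1 node {R}, right has 4 {S, X, Y, Q}.
    Root Q: left subtree has 3 nodes {S, X, Y}, right has 0 { }.
      Root Y: left subtree has 2 nodes {S, X}, right has 0 { }.
        Root S: left subtree has 0 nodes { }, right has 1 {X}.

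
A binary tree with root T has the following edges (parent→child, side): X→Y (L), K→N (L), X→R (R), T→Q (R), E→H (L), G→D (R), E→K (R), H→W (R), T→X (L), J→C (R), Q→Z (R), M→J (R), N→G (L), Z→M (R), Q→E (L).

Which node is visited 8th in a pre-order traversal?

W

Pre-order visits the node, then its left subtree, then its right subtree.
Visit T.
At T: go left to X.
  Visit X.
  At X: go left to Y.
    Y is a leaf — visit Y.
  At X: go right to R.
    R is a leaf — visit R.
At T: go right to Q.
  Visit Q.
  At Q: go left to E.
    Visit E.
    At E: go left to H.
      Visit H.
      At H: no left child.
      At H: go right to W.
        W is a leaf — visit W.
    At E: go right to K.
      Visit K.
      At K: go left to N.
        Visit N.
        At N: go left to G.
          Visit G.
          At G: no left child.
          At G: go right to D.
            D is a leaf — visit D.
        At N: no right child.
      At K: no right child.
  At Q: go right to Z.
    Visit Z.
    At Z: no left child.
    At Z: go right to M.
      Visit M.
      At M: no left child.
      At M: go right to J.
        Visit J.
        At J: no left child.
        At J: go right to C.
          C is a leaf — visit C.
Full pre-order sequence: T, X, Y, R, Q, E, H, W, K, N, G, D, Z, M, J, C.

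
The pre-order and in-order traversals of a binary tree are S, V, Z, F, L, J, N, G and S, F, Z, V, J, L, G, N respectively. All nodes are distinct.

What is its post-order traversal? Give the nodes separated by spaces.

F Z J G N L V S

The first element of pre-order is the root; it splits in-order into left and right subtrees.
Root S: left subtree has 0 nodes { }, right has 7 {F, Z, V, J, L, G, N}.
  Root V: left subtree has 2 nodes {F, Z}, right has 4 {J, L, G, N}.
    Root Z: left subtree has 1 node {F}, right has 0 { }.
    Root L: left subtree has 1 node {J}, right has 2 {G, N}.
      Root N: left subtree has 1 node {G}, right has 0 { }.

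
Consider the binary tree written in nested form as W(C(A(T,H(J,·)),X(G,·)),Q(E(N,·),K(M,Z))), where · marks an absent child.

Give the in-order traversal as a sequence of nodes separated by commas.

In-order visits the left subtree, then the node, then the right subtree.
At W: go left to C.
  At C: go left to A.
    At A: go left to T.
      T is a leaf — visit T.
    Visit A.
    At A: go right to H.
      At H: go left to J.
        J is a leaf — visit J.
      Visit H.
      At H: no right child.
  Visit C.
  At C: go right to X.
    At X: go left to G.
      G is a leaf — visit G.
    Visit X.
    At X: no right child.
Visit W.
At W: go right to Q.
  At Q: go left to E.
    At E: go left to N.
      N is a leaf — visit N.
    Visit E.
    At E: no right child.
  Visit Q.
  At Q: go right to K.
    At K: go left to M.
      M is a leaf — visit M.
    Visit K.
    At K: go right to Z.
      Z is a leaf — visit Z.

T, A, J, H, C, G, X, W, N, E, Q, M, K, Z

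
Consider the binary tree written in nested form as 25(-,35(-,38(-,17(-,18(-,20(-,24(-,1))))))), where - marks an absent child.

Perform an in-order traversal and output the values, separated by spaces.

25 35 38 17 18 20 24 1

In-order visits the left subtree, then the node, then the right subtree.
At 25: no left child.
Visit 25.
At 25: go right to 35.
  At 35: no left child.
  Visit 35.
  At 35: go right to 38.
    At 38: no left child.
    Visit 38.
    At 38: go right to 17.
      At 17: no left child.
      Visit 17.
      At 17: go right to 18.
        At 18: no left child.
        Visit 18.
        At 18: go right to 20.
          At 20: no left child.
          Visit 20.
          At 20: go right to 24.
            At 24: no left child.
            Visit 24.
            At 24: go right to 1.
              1 is a leaf — visit 1.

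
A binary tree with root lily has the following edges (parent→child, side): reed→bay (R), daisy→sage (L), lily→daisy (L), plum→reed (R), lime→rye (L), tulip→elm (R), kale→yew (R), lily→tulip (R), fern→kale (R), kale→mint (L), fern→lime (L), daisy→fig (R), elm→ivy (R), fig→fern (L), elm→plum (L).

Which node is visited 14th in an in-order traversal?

bay

In-order visits the left subtree, then the node, then the right subtree.
At lily: go left to daisy.
  At daisy: go left to sage.
    sage is a leaf — visit sage.
  Visit daisy.
  At daisy: go right to fig.
    At fig: go left to fern.
      At fern: go left to lime.
        At lime: go left to rye.
          rye is a leaf — visit rye.
        Visit lime.
        At lime: no right child.
      Visit fern.
      At fern: go right to kale.
        At kale: go left to mint.
          mint is a leaf — visit mint.
        Visit kale.
        At kale: go right to yew.
          yew is a leaf — visit yew.
    Visit fig.
    At fig: no right child.
Visit lily.
At lily: go right to tulip.
  At tulip: no left child.
  Visit tulip.
  At tulip: go right to elm.
    At elm: go left to plum.
      At plum: no left child.
      Visit plum.
      At plum: go right to reed.
        At reed: no left child.
        Visit reed.
        At reed: go right to bay.
          bay is a leaf — visit bay.
    Visit elm.
    At elm: go right to ivy.
      ivy is a leaf — visit ivy.
Full in-order sequence: sage, daisy, rye, lime, fern, mint, kale, yew, fig, lily, tulip, plum, reed, bay, elm, ivy.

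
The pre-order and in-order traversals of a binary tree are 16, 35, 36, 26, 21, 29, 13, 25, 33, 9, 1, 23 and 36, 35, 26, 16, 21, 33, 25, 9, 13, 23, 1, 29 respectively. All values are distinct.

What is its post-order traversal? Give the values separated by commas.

36, 26, 35, 33, 9, 25, 23, 1, 13, 29, 21, 16

The first element of pre-order is the root; it splits in-order into left and right subtrees.
Root 16: left subtree has 3 nodes {36, 35, 26}, right has 8 {21, 33, 25, 9, 13, 23, 1, 29}.
  Root 35: left subtree has 1 node {36}, right has 1 {26}.
  Root 21: left subtree has 0 nodes { }, right has 7 {33, 25, 9, 13, 23, 1, 29}.
    Root 29: left subtree has 6 nodes {33, 25, 9, 13, 23, 1}, right has 0 { }.
      Root 13: left subtree has 3 nodes {33, 25, 9}, right has 2 {23, 1}.
        Root 25: left subtree has 1 node {33}, right has 1 {9}.
        Root 1: left subtree has 1 node {23}, right has 0 { }.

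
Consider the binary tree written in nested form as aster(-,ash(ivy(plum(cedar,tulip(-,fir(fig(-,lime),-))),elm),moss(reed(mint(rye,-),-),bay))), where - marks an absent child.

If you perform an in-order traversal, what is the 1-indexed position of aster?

In-order visits the left subtree, then the node, then the right subtree.
At aster: no left child.
Visit aster.
At aster: go right to ash.
  At ash: go left to ivy.
    At ivy: go left to plum.
      At plum: go left to cedar.
        cedar is a leaf — visit cedar.
      Visit plum.
      At plum: go right to tulip.
        At tulip: no left child.
        Visit tulip.
        At tulip: go right to fir.
          At fir: go left to fig.
            At fig: no left child.
            Visit fig.
            At fig: go right to lime.
              lime is a leaf — visit lime.
          Visit fir.
          At fir: no right child.
    Visit ivy.
    At ivy: go right to elm.
      elm is a leaf — visit elm.
  Visit ash.
  At ash: go right to moss.
    At moss: go left to reed.
      At reed: go left to mint.
        At mint: go left to rye.
          rye is a leaf — visit rye.
        Visit mint.
        At mint: no right child.
      Visit reed.
      At reed: no right child.
    Visit moss.
    At moss: go right to bay.
      bay is a leaf — visit bay.
Full in-order sequence: aster, cedar, plum, tulip, fig, lime, fir, ivy, elm, ash, rye, mint, reed, moss, bay.

1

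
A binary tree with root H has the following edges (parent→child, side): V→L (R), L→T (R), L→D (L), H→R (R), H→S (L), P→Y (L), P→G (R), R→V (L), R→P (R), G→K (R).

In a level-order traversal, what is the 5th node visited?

P

Level-order visits nodes level by level from the root, left to right within each level.
Level 0: H
Level 1: S, R
Level 2: V, P
Level 3: L, Y, G
Level 4: D, T, K
Full level-order sequence: H, S, R, V, P, L, Y, G, D, T, K.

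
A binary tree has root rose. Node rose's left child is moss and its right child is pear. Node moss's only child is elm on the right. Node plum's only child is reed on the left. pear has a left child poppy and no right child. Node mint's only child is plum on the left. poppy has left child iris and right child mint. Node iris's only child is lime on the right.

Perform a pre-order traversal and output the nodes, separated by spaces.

Pre-order visits the node, then its left subtree, then its right subtree.
Visit rose.
At rose: go left to moss.
  Visit moss.
  At moss: no left child.
  At moss: go right to elm.
    elm is a leaf — visit elm.
At rose: go right to pear.
  Visit pear.
  At pear: go left to poppy.
    Visit poppy.
    At poppy: go left to iris.
      Visit iris.
      At iris: no left child.
      At iris: go right to lime.
        lime is a leaf — visit lime.
    At poppy: go right to mint.
      Visit mint.
      At mint: go left to plum.
        Visit plum.
        At plum: go left to reed.
          reed is a leaf — visit reed.
        At plum: no right child.
      At mint: no right child.
  At pear: no right child.

rose moss elm pear poppy iris lime mint plum reed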